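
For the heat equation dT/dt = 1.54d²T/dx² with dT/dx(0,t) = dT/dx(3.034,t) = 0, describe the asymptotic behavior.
T → constant (steady state). Heat is conserved (no flux at boundaries); solution approaches the spatial average.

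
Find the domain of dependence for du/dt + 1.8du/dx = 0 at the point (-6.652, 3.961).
A single point: x = -13.7818. The characteristic through (-6.652, 3.961) is x - 1.8t = const, so x = -6.652 - 1.8·3.961 = -13.7818.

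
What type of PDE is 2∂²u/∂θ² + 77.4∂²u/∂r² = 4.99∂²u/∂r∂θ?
Rewriting in standard form: 77.4∂²u/∂r² - 4.99∂²u/∂r∂θ + 2∂²u/∂θ² = 0. With A = 77.4, B = -4.99, C = 2, the discriminant is -594.2999. This is an elliptic PDE.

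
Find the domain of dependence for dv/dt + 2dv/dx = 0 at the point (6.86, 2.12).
A single point: x = 2.62. The characteristic through (6.86, 2.12) is x - 2t = const, so x = 6.86 - 2·2.12 = 2.62.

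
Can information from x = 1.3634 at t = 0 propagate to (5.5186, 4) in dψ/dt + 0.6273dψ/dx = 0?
No. Only data at x = 3.0094 affects (5.5186, 4). Advection has one-way propagation along characteristics.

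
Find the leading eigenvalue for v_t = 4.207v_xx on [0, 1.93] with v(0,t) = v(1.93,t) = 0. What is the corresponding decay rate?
Eigenvalues: λₙ = 4.207n²π²/1.93².
First three modes:
  n=1: λ₁ = 4.207π²/1.93² ≈ 11.147
  n=2: λ₂ = 16.828π²/1.93² ≈ 44.588 (4× faster decay)
  n=3: λ₃ = 37.863π²/1.93² ≈ 100.323 (9× faster decay)
As t → ∞, higher modes decay exponentially faster. The n=1 mode dominates: v ~ c₁ sin(πx/1.93) e^{-λ₁t}.
Decay rate: λ₁ = 4.207π²/1.93² ≈ 11.147.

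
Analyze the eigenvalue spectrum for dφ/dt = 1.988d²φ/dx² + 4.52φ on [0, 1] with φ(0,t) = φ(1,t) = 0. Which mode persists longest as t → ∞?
Eigenvalues: λₙ = 1.988n²π²/1² - 4.52.
First three modes:
  n=1: λ₁ = 1.988π² - 4.52 ≈ 15.101
  n=2: λ₂ = 7.952π² - 4.52 ≈ 73.963
  n=3: λ₃ = 17.892π² - 4.52 ≈ 172.067
Since 1.988π² ≈ 19.621 > 4.52, all λₙ > 0.
The n=1 mode decays slowest → dominates as t → ∞.
Asymptotic: φ ~ c₁ sin(πx/1) e^{-λ₁t} with decay rate λ₁ ≈ 15.101.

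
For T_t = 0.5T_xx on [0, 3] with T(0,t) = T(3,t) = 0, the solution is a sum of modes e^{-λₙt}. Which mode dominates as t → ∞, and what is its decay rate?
Eigenvalues: λₙ = 0.5n²π²/3².
First three modes:
  n=1: λ₁ = 0.5π²/3² ≈ 0.548
  n=2: λ₂ = 2π²/3² ≈ 2.193 (4× faster decay)
  n=3: λ₃ = 4.5π²/3² ≈ 4.935 (9× faster decay)
As t → ∞, higher modes decay exponentially faster. The n=1 mode dominates: T ~ c₁ sin(πx/3) e^{-λ₁t}.
Decay rate: λ₁ = 0.5π²/3² ≈ 0.548.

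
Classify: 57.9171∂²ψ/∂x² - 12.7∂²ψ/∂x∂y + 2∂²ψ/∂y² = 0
Elliptic (discriminant = -302.0468).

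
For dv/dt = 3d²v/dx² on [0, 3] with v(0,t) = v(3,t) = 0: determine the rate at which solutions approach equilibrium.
Eigenvalues: λₙ = 3n²π²/3².
First three modes:
  n=1: λ₁ = 3π²/3² ≈ 3.29
  n=2: λ₂ = 12π²/3² ≈ 13.159 (4× faster decay)
  n=3: λ₃ = 27π²/3² ≈ 29.609 (9× faster decay)
As t → ∞, higher modes decay exponentially faster. The n=1 mode dominates: v ~ c₁ sin(πx/3) e^{-λ₁t}.
Decay rate: λ₁ = 3π²/3² ≈ 3.29.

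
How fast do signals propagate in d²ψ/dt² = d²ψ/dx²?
Speed = 1. Information travels along characteristics x = x₀ ± 1t.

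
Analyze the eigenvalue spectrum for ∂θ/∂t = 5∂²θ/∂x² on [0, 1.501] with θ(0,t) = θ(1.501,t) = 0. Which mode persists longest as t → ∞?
Eigenvalues: λₙ = 5n²π²/1.501².
First three modes:
  n=1: λ₁ = 5π²/1.501² ≈ 21.903
  n=2: λ₂ = 20π²/1.501² ≈ 87.613 (4× faster decay)
  n=3: λ₃ = 45π²/1.501² ≈ 197.129 (9× faster decay)
As t → ∞, higher modes decay exponentially faster. The n=1 mode dominates: θ ~ c₁ sin(πx/1.501) e^{-λ₁t}.
Decay rate: λ₁ = 5π²/1.501² ≈ 21.903.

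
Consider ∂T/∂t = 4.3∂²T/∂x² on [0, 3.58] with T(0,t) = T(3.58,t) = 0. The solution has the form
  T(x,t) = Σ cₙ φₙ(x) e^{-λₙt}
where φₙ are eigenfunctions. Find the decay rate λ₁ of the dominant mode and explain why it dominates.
Eigenvalues: λₙ = 4.3n²π²/3.58².
First three modes:
  n=1: λ₁ = 4.3π²/3.58² ≈ 3.311
  n=2: λ₂ = 17.2π²/3.58² ≈ 13.245 (4× faster decay)
  n=3: λ₃ = 38.7π²/3.58² ≈ 29.802 (9× faster decay)
As t → ∞, higher modes decay exponentially faster. The n=1 mode dominates: T ~ c₁ sin(πx/3.58) e^{-λ₁t}.
Decay rate: λ₁ = 4.3π²/3.58² ≈ 3.311.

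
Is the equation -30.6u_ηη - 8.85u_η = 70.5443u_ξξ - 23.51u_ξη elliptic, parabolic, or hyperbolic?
Rewriting in standard form: -70.5443u_ξξ + 23.51u_ξη - 30.6u_ηη - 8.85u_η = 0. Computing B² - 4AC with A = -70.5443, B = 23.51, C = -30.6: discriminant = -8081.90222 (negative). Answer: elliptic.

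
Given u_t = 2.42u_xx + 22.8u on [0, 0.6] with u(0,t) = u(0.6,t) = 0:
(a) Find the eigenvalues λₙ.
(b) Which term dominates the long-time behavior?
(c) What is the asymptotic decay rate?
Eigenvalues: λₙ = 2.42n²π²/0.6² - 22.8.
First three modes:
  n=1: λ₁ = 2.42π²/0.6² - 22.8 ≈ 43.546
  n=2: λ₂ = 9.68π²/0.6² - 22.8 ≈ 242.583
  n=3: λ₃ = 21.78π²/0.6² - 22.8 ≈ 574.311
Since 2.42π²/0.6² ≈ 66.346 > 22.8, all λₙ > 0.
The n=1 mode decays slowest → dominates as t → ∞.
Asymptotic: u ~ c₁ sin(πx/0.6) e^{-λ₁t} with decay rate λ₁ ≈ 43.546.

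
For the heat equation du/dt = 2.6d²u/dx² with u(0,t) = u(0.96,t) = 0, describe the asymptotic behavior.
u → 0. Heat diffuses out through both boundaries.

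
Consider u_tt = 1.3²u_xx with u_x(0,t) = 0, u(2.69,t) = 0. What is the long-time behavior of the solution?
As t → ∞, u oscillates (no decay). Energy is conserved; the solution oscillates indefinitely as standing waves.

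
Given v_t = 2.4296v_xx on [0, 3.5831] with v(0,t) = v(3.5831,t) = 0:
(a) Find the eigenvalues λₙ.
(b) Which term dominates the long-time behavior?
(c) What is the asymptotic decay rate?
Eigenvalues: λₙ = 2.4296n²π²/3.5831².
First three modes:
  n=1: λ₁ = 2.4296π²/3.5831² ≈ 1.868
  n=2: λ₂ = 9.7184π²/3.5831² ≈ 7.471 (4× faster decay)
  n=3: λ₃ = 21.8664π²/3.5831² ≈ 16.81 (9× faster decay)
As t → ∞, higher modes decay exponentially faster. The n=1 mode dominates: v ~ c₁ sin(πx/3.5831) e^{-λ₁t}.
Decay rate: λ₁ = 2.4296π²/3.5831² ≈ 1.868.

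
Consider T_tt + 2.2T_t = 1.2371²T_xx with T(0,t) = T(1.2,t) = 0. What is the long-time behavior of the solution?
As t → ∞, T → 0. Damping (γ=2.2) dissipates energy; oscillations decay exponentially.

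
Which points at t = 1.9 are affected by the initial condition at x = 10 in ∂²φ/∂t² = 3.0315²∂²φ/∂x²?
Domain of influence: [4.24015, 15.75985]. Data at x = 10 spreads outward at speed 3.0315.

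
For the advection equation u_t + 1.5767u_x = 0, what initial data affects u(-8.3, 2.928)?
A single point: x = -12.9165776. The characteristic through (-8.3, 2.928) is x - 1.5767t = const, so x = -8.3 - 1.5767·2.928 = -12.9165776.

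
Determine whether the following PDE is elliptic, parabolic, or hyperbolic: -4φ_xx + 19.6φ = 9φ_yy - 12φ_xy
Rewriting in standard form: -4φ_xx + 12φ_xy - 9φ_yy + 19.6φ = 0. Coefficients: A = -4, B = 12, C = -9. B² - 4AC = 0, which is zero, so the equation is parabolic.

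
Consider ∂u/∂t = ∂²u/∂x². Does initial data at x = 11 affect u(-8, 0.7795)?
Yes, for any finite x. The heat equation has infinite propagation speed, so all initial data affects all points at any t > 0.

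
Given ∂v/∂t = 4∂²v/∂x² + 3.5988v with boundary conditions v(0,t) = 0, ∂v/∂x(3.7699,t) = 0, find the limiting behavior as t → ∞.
v grows unboundedly. Reaction dominates diffusion (r=3.5988 > κπ²/(4L²)≈0.69); solution grows exponentially.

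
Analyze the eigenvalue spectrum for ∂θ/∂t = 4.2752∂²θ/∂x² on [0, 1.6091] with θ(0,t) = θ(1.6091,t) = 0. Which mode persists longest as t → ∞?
Eigenvalues: λₙ = 4.2752n²π²/1.6091².
First three modes:
  n=1: λ₁ = 4.2752π²/1.6091² ≈ 16.296
  n=2: λ₂ = 17.1008π²/1.6091² ≈ 65.185 (4× faster decay)
  n=3: λ₃ = 38.4768π²/1.6091² ≈ 146.667 (9× faster decay)
As t → ∞, higher modes decay exponentially faster. The n=1 mode dominates: θ ~ c₁ sin(πx/1.6091) e^{-λ₁t}.
Decay rate: λ₁ = 4.2752π²/1.6091² ≈ 16.296.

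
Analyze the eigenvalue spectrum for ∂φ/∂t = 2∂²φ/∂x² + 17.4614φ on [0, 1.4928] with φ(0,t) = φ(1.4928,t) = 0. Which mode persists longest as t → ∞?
Eigenvalues: λₙ = 2n²π²/1.4928² - 17.4614.
First three modes:
  n=1: λ₁ = 2π²/1.4928² - 17.4614 ≈ -8.604
  n=2: λ₂ = 8π²/1.4928² - 17.4614 ≈ 17.97
  n=3: λ₃ = 18π²/1.4928² - 17.4614 ≈ 62.259
Since 2π²/1.4928² ≈ 8.858 < 17.4614, λ₁ < 0.
The n=1 mode grows fastest (−λₙ is largest for n=1) → dominates.
Asymptotic: φ ~ c₁ sin(πx/1.4928) e^{8.604t} (exponential growth at rate −λ₁ ≈ 8.604).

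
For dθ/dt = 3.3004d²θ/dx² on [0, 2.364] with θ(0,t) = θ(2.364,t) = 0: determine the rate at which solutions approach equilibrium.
Eigenvalues: λₙ = 3.3004n²π²/2.364².
First three modes:
  n=1: λ₁ = 3.3004π²/2.364² ≈ 5.829
  n=2: λ₂ = 13.2016π²/2.364² ≈ 23.315 (4× faster decay)
  n=3: λ₃ = 29.7036π²/2.364² ≈ 52.458 (9× faster decay)
As t → ∞, higher modes decay exponentially faster. The n=1 mode dominates: θ ~ c₁ sin(πx/2.364) e^{-λ₁t}.
Decay rate: λ₁ = 3.3004π²/2.364² ≈ 5.829.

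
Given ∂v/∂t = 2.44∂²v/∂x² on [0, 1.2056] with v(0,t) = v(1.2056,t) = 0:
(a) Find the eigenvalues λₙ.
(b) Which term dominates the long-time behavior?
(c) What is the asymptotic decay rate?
Eigenvalues: λₙ = 2.44n²π²/1.2056².
First three modes:
  n=1: λ₁ = 2.44π²/1.2056² ≈ 16.568
  n=2: λ₂ = 9.76π²/1.2056² ≈ 66.274 (4× faster decay)
  n=3: λ₃ = 21.96π²/1.2056² ≈ 149.116 (9× faster decay)
As t → ∞, higher modes decay exponentially faster. The n=1 mode dominates: v ~ c₁ sin(πx/1.2056) e^{-λ₁t}.
Decay rate: λ₁ = 2.44π²/1.2056² ≈ 16.568.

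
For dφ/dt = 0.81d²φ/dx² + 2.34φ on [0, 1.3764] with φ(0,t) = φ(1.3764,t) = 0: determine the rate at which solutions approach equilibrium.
Eigenvalues: λₙ = 0.81n²π²/1.3764² - 2.34.
First three modes:
  n=1: λ₁ = 0.81π²/1.3764² - 2.34 ≈ 1.88
  n=2: λ₂ = 3.24π²/1.3764² - 2.34 ≈ 14.539
  n=3: λ₃ = 7.29π²/1.3764² - 2.34 ≈ 35.639
Since 0.81π²/1.3764² ≈ 4.22 > 2.34, all λₙ > 0.
The n=1 mode decays slowest → dominates as t → ∞.
Asymptotic: φ ~ c₁ sin(πx/1.3764) e^{-λ₁t} with decay rate λ₁ ≈ 1.88.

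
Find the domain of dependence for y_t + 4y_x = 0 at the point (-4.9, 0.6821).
A single point: x = -7.6284. The characteristic through (-4.9, 0.6821) is x - 4t = const, so x = -4.9 - 4·0.6821 = -7.6284.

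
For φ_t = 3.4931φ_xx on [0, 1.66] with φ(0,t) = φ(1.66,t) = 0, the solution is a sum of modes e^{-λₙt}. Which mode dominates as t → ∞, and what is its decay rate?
Eigenvalues: λₙ = 3.4931n²π²/1.66².
First three modes:
  n=1: λ₁ = 3.4931π²/1.66² ≈ 12.511
  n=2: λ₂ = 13.9724π²/1.66² ≈ 50.044 (4× faster decay)
  n=3: λ₃ = 31.4379π²/1.66² ≈ 112.6 (9× faster decay)
As t → ∞, higher modes decay exponentially faster. The n=1 mode dominates: φ ~ c₁ sin(πx/1.66) e^{-λ₁t}.
Decay rate: λ₁ = 3.4931π²/1.66² ≈ 12.511.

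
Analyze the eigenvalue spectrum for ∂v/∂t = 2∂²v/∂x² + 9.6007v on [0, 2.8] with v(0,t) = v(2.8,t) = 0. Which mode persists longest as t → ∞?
Eigenvalues: λₙ = 2n²π²/2.8² - 9.6007.
First three modes:
  n=1: λ₁ = 2π²/2.8² - 9.6007 ≈ -7.083
  n=2: λ₂ = 8π²/2.8² - 9.6007 ≈ 0.47
  n=3: λ₃ = 18π²/2.8² - 9.6007 ≈ 13.059
Since 2π²/2.8² ≈ 2.518 < 9.6007, λ₁ < 0.
The n=1 mode grows fastest (−λₙ is largest for n=1) → dominates.
Asymptotic: v ~ c₁ sin(πx/2.8) e^{7.083t} (exponential growth at rate −λ₁ ≈ 7.083).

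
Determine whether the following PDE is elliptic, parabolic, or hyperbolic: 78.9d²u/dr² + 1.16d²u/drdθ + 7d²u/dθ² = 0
Coefficients: A = 78.9, B = 1.16, C = 7. B² - 4AC = -2207.8544, which is negative, so the equation is elliptic.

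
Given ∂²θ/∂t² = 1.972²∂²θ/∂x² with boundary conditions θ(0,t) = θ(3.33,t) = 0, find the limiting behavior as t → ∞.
θ oscillates (no decay). Energy is conserved; the solution oscillates indefinitely as standing waves.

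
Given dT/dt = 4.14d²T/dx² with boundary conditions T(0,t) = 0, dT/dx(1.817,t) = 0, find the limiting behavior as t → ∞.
T → 0. Heat escapes through the Dirichlet boundary.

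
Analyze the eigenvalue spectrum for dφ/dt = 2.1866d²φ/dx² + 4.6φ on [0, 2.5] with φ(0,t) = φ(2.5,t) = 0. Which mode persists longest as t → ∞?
Eigenvalues: λₙ = 2.1866n²π²/2.5² - 4.6.
First three modes:
  n=1: λ₁ = 2.1866π²/2.5² - 4.6 ≈ -1.147
  n=2: λ₂ = 8.7464π²/2.5² - 4.6 ≈ 9.212
  n=3: λ₃ = 19.6794π²/2.5² - 4.6 ≈ 26.476
Since 2.1866π²/2.5² ≈ 3.453 < 4.6, λ₁ < 0.
The n=1 mode grows fastest (−λₙ is largest for n=1) → dominates.
Asymptotic: φ ~ c₁ sin(πx/2.5) e^{1.147t} (exponential growth at rate −λ₁ ≈ 1.147).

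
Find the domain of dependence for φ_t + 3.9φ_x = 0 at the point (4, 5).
A single point: x = -15.5. The characteristic through (4, 5) is x - 3.9t = const, so x = 4 - 3.9·5 = -15.5.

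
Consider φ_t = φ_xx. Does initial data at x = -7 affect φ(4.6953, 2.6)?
Yes, for any finite x. The heat equation has infinite propagation speed, so all initial data affects all points at any t > 0.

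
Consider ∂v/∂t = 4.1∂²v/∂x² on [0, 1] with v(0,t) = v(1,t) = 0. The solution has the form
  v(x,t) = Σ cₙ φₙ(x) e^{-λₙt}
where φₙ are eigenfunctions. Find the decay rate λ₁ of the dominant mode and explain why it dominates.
Eigenvalues: λₙ = 4.1n²π².
First three modes:
  n=1: λ₁ = 4.1π² ≈ 40.465
  n=2: λ₂ = 16.4π² ≈ 161.862 (4× faster decay)
  n=3: λ₃ = 36.9π² ≈ 364.188 (9× faster decay)
As t → ∞, higher modes decay exponentially faster. The n=1 mode dominates: v ~ c₁ sin(πx) e^{-λ₁t}.
Decay rate: λ₁ = 4.1π² ≈ 40.465.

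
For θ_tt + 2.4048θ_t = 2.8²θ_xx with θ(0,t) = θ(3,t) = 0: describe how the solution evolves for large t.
θ → 0. Damping (γ=2.4048) dissipates energy; oscillations decay exponentially.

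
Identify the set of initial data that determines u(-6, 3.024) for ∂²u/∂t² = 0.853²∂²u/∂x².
Domain of dependence: [-8.579472, -3.420528]. Signals travel at speed 0.853, so data within |x - -6| ≤ 0.853·3.024 = 2.579472 can reach the point.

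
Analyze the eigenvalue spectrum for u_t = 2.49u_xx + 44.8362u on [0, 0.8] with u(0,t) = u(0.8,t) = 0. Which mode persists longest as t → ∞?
Eigenvalues: λₙ = 2.49n²π²/0.8² - 44.8362.
First three modes:
  n=1: λ₁ = 2.49π²/0.8² - 44.8362 ≈ -6.437
  n=2: λ₂ = 9.96π²/0.8² - 44.8362 ≈ 108.76
  n=3: λ₃ = 22.41π²/0.8² - 44.8362 ≈ 300.754
Since 2.49π²/0.8² ≈ 38.399 < 44.8362, λ₁ < 0.
The n=1 mode grows fastest (−λₙ is largest for n=1) → dominates.
Asymptotic: u ~ c₁ sin(πx/0.8) e^{6.437t} (exponential growth at rate −λ₁ ≈ 6.437).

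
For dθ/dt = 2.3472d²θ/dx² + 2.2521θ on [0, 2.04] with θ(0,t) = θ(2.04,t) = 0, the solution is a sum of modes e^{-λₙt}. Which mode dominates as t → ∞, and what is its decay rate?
Eigenvalues: λₙ = 2.3472n²π²/2.04² - 2.2521.
First three modes:
  n=1: λ₁ = 2.3472π²/2.04² - 2.2521 ≈ 3.314
  n=2: λ₂ = 9.3888π²/2.04² - 2.2521 ≈ 20.014
  n=3: λ₃ = 21.1248π²/2.04² - 2.2521 ≈ 47.847
Since 2.3472π²/2.04² ≈ 5.567 > 2.2521, all λₙ > 0.
The n=1 mode decays slowest → dominates as t → ∞.
Asymptotic: θ ~ c₁ sin(πx/2.04) e^{-λ₁t} with decay rate λ₁ ≈ 3.314.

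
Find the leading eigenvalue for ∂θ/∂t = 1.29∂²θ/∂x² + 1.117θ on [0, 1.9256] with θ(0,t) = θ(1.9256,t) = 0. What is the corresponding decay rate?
Eigenvalues: λₙ = 1.29n²π²/1.9256² - 1.117.
First three modes:
  n=1: λ₁ = 1.29π²/1.9256² - 1.117 ≈ 2.317
  n=2: λ₂ = 5.16π²/1.9256² - 1.117 ≈ 12.618
  n=3: λ₃ = 11.61π²/1.9256² - 1.117 ≈ 29.786
Since 1.29π²/1.9256² ≈ 3.434 > 1.117, all λₙ > 0.
The n=1 mode decays slowest → dominates as t → ∞.
Asymptotic: θ ~ c₁ sin(πx/1.9256) e^{-λ₁t} with decay rate λ₁ ≈ 2.317.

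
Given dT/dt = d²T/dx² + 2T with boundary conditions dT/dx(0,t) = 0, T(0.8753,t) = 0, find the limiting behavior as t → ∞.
T → 0. Diffusion dominates reaction (r=2 < κπ²/(4L²)≈3.22); solution decays.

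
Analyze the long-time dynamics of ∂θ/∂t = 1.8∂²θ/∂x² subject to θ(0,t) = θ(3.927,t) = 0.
Long-time behavior: θ → 0. Heat diffuses out through both boundaries.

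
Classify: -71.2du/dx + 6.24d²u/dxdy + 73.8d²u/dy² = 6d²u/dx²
Rewriting in standard form: -6d²u/dx² + 6.24d²u/dxdy + 73.8d²u/dy² - 71.2du/dx = 0. Hyperbolic (discriminant = 1810.1376).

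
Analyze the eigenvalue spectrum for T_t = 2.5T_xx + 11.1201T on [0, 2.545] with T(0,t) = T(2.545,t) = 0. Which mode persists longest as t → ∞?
Eigenvalues: λₙ = 2.5n²π²/2.545² - 11.1201.
First three modes:
  n=1: λ₁ = 2.5π²/2.545² - 11.1201 ≈ -7.311
  n=2: λ₂ = 10π²/2.545² - 11.1201 ≈ 4.118
  n=3: λ₃ = 22.5π²/2.545² - 11.1201 ≈ 23.165
Since 2.5π²/2.545² ≈ 3.809 < 11.1201, λ₁ < 0.
The n=1 mode grows fastest (−λₙ is largest for n=1) → dominates.
Asymptotic: T ~ c₁ sin(πx/2.545) e^{7.311t} (exponential growth at rate −λ₁ ≈ 7.311).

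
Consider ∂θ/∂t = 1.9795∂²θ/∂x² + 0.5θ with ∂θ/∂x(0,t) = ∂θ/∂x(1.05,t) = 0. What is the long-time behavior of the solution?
As t → ∞, θ grows unboundedly. With Neumann BCs the constant mode has diffusion eigenvalue 0, so any r > 0 makes it grow like e^(0.5t); solution grows exponentially.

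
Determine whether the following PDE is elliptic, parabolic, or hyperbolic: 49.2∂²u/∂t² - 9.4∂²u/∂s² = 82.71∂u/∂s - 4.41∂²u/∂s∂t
Rewriting in standard form: -9.4∂²u/∂s² + 4.41∂²u/∂s∂t + 49.2∂²u/∂t² - 82.71∂u/∂s = 0. Coefficients: A = -9.4, B = 4.41, C = 49.2. B² - 4AC = 1869.3681, which is positive, so the equation is hyperbolic.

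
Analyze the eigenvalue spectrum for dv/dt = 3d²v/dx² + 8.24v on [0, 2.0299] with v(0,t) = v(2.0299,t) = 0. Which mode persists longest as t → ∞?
Eigenvalues: λₙ = 3n²π²/2.0299² - 8.24.
First three modes:
  n=1: λ₁ = 3π²/2.0299² - 8.24 ≈ -1.054
  n=2: λ₂ = 12π²/2.0299² - 8.24 ≈ 20.503
  n=3: λ₃ = 27π²/2.0299² - 8.24 ≈ 56.432
Since 3π²/2.0299² ≈ 7.186 < 8.24, λ₁ < 0.
The n=1 mode grows fastest (−λₙ is largest for n=1) → dominates.
Asymptotic: v ~ c₁ sin(πx/2.0299) e^{1.054t} (exponential growth at rate −λ₁ ≈ 1.054).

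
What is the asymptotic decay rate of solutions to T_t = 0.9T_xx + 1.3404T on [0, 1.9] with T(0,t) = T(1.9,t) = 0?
Eigenvalues: λₙ = 0.9n²π²/1.9² - 1.3404.
First three modes:
  n=1: λ₁ = 0.9π²/1.9² - 1.3404 ≈ 1.12
  n=2: λ₂ = 3.6π²/1.9² - 1.3404 ≈ 8.502
  n=3: λ₃ = 8.1π²/1.9² - 1.3404 ≈ 20.805
Since 0.9π²/1.9² ≈ 2.461 > 1.3404, all λₙ > 0.
The n=1 mode decays slowest → dominates as t → ∞.
Asymptotic: T ~ c₁ sin(πx/1.9) e^{-λ₁t} with decay rate λ₁ ≈ 1.12.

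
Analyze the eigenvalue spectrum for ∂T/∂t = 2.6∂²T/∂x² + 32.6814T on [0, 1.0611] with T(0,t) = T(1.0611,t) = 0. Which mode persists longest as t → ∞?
Eigenvalues: λₙ = 2.6n²π²/1.0611² - 32.6814.
First three modes:
  n=1: λ₁ = 2.6π²/1.0611² - 32.6814 ≈ -9.891
  n=2: λ₂ = 10.4π²/1.0611² - 32.6814 ≈ 58.482
  n=3: λ₃ = 23.4π²/1.0611² - 32.6814 ≈ 172.436
Since 2.6π²/1.0611² ≈ 22.791 < 32.6814, λ₁ < 0.
The n=1 mode grows fastest (−λₙ is largest for n=1) → dominates.
Asymptotic: T ~ c₁ sin(πx/1.0611) e^{9.891t} (exponential growth at rate −λ₁ ≈ 9.891).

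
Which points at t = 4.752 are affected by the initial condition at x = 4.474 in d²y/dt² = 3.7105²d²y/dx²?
Domain of influence: [-13.158296, 22.106296]. Data at x = 4.474 spreads outward at speed 3.7105.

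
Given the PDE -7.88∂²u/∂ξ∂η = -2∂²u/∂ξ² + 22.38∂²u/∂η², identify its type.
Rewriting in standard form: 2∂²u/∂ξ² - 7.88∂²u/∂ξ∂η - 22.38∂²u/∂η² = 0. The second-order coefficients are A = 2, B = -7.88, C = -22.38. Since B² - 4AC = 241.1344 > 0, this is a hyperbolic PDE.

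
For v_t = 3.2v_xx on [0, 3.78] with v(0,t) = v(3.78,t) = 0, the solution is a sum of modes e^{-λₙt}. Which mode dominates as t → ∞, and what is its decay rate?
Eigenvalues: λₙ = 3.2n²π²/3.78².
First three modes:
  n=1: λ₁ = 3.2π²/3.78² ≈ 2.21
  n=2: λ₂ = 12.8π²/3.78² ≈ 8.842 (4× faster decay)
  n=3: λ₃ = 28.8π²/3.78² ≈ 19.893 (9× faster decay)
As t → ∞, higher modes decay exponentially faster. The n=1 mode dominates: v ~ c₁ sin(πx/3.78) e^{-λ₁t}.
Decay rate: λ₁ = 3.2π²/3.78² ≈ 2.21.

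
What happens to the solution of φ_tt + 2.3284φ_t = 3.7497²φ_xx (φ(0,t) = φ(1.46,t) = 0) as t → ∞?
φ → 0. Damping (γ=2.3284) dissipates energy; oscillations decay exponentially.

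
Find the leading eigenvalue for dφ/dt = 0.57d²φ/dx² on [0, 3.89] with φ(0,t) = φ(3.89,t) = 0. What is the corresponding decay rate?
Eigenvalues: λₙ = 0.57n²π²/3.89².
First three modes:
  n=1: λ₁ = 0.57π²/3.89² ≈ 0.372
  n=2: λ₂ = 2.28π²/3.89² ≈ 1.487 (4× faster decay)
  n=3: λ₃ = 5.13π²/3.89² ≈ 3.346 (9× faster decay)
As t → ∞, higher modes decay exponentially faster. The n=1 mode dominates: φ ~ c₁ sin(πx/3.89) e^{-λ₁t}.
Decay rate: λ₁ = 0.57π²/3.89² ≈ 0.372.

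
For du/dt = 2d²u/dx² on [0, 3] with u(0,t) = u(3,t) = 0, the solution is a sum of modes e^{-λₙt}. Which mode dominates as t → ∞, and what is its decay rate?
Eigenvalues: λₙ = 2n²π²/3².
First three modes:
  n=1: λ₁ = 2π²/3² ≈ 2.193
  n=2: λ₂ = 8π²/3² ≈ 8.773 (4× faster decay)
  n=3: λ₃ = 18π²/3² ≈ 19.739 (9× faster decay)
As t → ∞, higher modes decay exponentially faster. The n=1 mode dominates: u ~ c₁ sin(πx/3) e^{-λ₁t}.
Decay rate: λ₁ = 2π²/3² ≈ 2.193.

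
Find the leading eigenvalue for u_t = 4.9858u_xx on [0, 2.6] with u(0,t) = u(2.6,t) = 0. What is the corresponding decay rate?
Eigenvalues: λₙ = 4.9858n²π²/2.6².
First three modes:
  n=1: λ₁ = 4.9858π²/2.6² ≈ 7.279
  n=2: λ₂ = 19.9432π²/2.6² ≈ 29.117 (4× faster decay)
  n=3: λ₃ = 44.8722π²/2.6² ≈ 65.513 (9× faster decay)
As t → ∞, higher modes decay exponentially faster. The n=1 mode dominates: u ~ c₁ sin(πx/2.6) e^{-λ₁t}.
Decay rate: λ₁ = 4.9858π²/2.6² ≈ 7.279.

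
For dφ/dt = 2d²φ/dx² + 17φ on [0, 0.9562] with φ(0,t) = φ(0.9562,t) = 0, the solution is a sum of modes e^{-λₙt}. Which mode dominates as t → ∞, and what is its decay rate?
Eigenvalues: λₙ = 2n²π²/0.9562² - 17.
First three modes:
  n=1: λ₁ = 2π²/0.9562² - 17 ≈ 4.589
  n=2: λ₂ = 8π²/0.9562² - 17 ≈ 69.356
  n=3: λ₃ = 18π²/0.9562² - 17 ≈ 177.301
Since 2π²/0.9562² ≈ 21.589 > 17, all λₙ > 0.
The n=1 mode decays slowest → dominates as t → ∞.
Asymptotic: φ ~ c₁ sin(πx/0.9562) e^{-λ₁t} with decay rate λ₁ ≈ 4.589.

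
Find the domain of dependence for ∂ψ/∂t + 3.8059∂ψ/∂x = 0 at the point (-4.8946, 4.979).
A single point: x = -23.8441761. The characteristic through (-4.8946, 4.979) is x - 3.8059t = const, so x = -4.8946 - 3.8059·4.979 = -23.8441761.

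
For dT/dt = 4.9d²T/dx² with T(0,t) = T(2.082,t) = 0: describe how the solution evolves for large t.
T → 0. Heat diffuses out through both boundaries.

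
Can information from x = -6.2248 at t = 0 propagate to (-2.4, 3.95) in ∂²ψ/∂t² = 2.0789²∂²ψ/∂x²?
Yes. The domain of dependence is [-10.611655, 5.811655], and -6.2248 ∈ [-10.611655, 5.811655].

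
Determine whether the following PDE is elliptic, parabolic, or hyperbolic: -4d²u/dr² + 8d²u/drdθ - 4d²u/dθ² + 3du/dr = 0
Coefficients: A = -4, B = 8, C = -4. B² - 4AC = 0, which is zero, so the equation is parabolic.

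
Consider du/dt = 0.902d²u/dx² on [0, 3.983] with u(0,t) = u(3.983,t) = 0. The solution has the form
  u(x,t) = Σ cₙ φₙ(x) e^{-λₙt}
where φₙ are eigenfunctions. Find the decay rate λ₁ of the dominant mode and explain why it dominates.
Eigenvalues: λₙ = 0.902n²π²/3.983².
First three modes:
  n=1: λ₁ = 0.902π²/3.983² ≈ 0.561
  n=2: λ₂ = 3.608π²/3.983² ≈ 2.245 (4× faster decay)
  n=3: λ₃ = 8.118π²/3.983² ≈ 5.05 (9× faster decay)
As t → ∞, higher modes decay exponentially faster. The n=1 mode dominates: u ~ c₁ sin(πx/3.983) e^{-λ₁t}.
Decay rate: λ₁ = 0.902π²/3.983² ≈ 0.561.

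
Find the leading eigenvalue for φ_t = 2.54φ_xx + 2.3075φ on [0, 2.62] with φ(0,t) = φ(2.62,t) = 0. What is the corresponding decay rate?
Eigenvalues: λₙ = 2.54n²π²/2.62² - 2.3075.
First three modes:
  n=1: λ₁ = 2.54π²/2.62² - 2.3075 ≈ 1.345
  n=2: λ₂ = 10.16π²/2.62² - 2.3075 ≈ 12.301
  n=3: λ₃ = 22.86π²/2.62² - 2.3075 ≈ 30.561
Since 2.54π²/2.62² ≈ 3.652 > 2.3075, all λₙ > 0.
The n=1 mode decays slowest → dominates as t → ∞.
Asymptotic: φ ~ c₁ sin(πx/2.62) e^{-λ₁t} with decay rate λ₁ ≈ 1.345.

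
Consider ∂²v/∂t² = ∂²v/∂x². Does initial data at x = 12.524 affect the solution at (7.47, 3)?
No. The domain of dependence is [4.47, 10.47], and 12.524 is outside this interval.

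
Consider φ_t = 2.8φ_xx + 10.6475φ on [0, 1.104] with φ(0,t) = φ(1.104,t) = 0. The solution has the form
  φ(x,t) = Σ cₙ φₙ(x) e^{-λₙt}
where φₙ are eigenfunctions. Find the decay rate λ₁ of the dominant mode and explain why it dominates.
Eigenvalues: λₙ = 2.8n²π²/1.104² - 10.6475.
First three modes:
  n=1: λ₁ = 2.8π²/1.104² - 10.6475 ≈ 12.026
  n=2: λ₂ = 11.2π²/1.104² - 10.6475 ≈ 80.047
  n=3: λ₃ = 25.2π²/1.104² - 10.6475 ≈ 193.415
Since 2.8π²/1.104² ≈ 22.674 > 10.6475, all λₙ > 0.
The n=1 mode decays slowest → dominates as t → ∞.
Asymptotic: φ ~ c₁ sin(πx/1.104) e^{-λ₁t} with decay rate λ₁ ≈ 12.026.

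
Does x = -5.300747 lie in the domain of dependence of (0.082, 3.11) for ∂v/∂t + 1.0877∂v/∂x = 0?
No. Only data at x = -3.300747 affects (0.082, 3.11). Advection has one-way propagation along characteristics.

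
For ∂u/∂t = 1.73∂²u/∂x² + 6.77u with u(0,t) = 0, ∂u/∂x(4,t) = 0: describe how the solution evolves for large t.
u grows unboundedly. Reaction dominates diffusion (r=6.77 > κπ²/(4L²)≈0.27); solution grows exponentially.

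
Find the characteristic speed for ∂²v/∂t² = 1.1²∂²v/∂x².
Speed = 1.1. Information travels along characteristics x = x₀ ± 1.1t.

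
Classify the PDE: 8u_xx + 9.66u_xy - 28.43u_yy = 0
A = 8, B = 9.66, C = -28.43. Discriminant B² - 4AC = 1003.0756. Since 1003.0756 > 0, hyperbolic.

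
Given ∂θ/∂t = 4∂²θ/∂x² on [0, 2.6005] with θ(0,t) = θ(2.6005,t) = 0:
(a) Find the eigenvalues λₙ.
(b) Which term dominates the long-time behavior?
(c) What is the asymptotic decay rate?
Eigenvalues: λₙ = 4n²π²/2.6005².
First three modes:
  n=1: λ₁ = 4π²/2.6005² ≈ 5.838
  n=2: λ₂ = 16π²/2.6005² ≈ 23.351 (4× faster decay)
  n=3: λ₃ = 36π²/2.6005² ≈ 52.54 (9× faster decay)
As t → ∞, higher modes decay exponentially faster. The n=1 mode dominates: θ ~ c₁ sin(πx/2.6005) e^{-λ₁t}.
Decay rate: λ₁ = 4π²/2.6005² ≈ 5.838.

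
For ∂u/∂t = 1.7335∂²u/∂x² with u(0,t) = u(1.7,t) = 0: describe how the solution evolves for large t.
u → 0. Heat diffuses out through both boundaries.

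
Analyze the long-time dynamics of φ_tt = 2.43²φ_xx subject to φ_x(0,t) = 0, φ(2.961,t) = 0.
Long-time behavior: φ oscillates (no decay). Energy is conserved; the solution oscillates indefinitely as standing waves.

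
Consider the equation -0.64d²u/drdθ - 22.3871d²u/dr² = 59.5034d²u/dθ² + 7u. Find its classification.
Rewriting in standard form: -22.3871d²u/dr² - 0.64d²u/drdθ - 59.5034d²u/dθ² - 7u = 0. Elliptic. (A = -22.3871, B = -0.64, C = -59.5034 gives B² - 4AC = -5328.02466456.)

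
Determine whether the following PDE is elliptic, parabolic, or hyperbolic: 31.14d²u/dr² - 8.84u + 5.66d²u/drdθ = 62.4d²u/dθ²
Rewriting in standard form: 31.14d²u/dr² + 5.66d²u/drdθ - 62.4d²u/dθ² - 8.84u = 0. Coefficients: A = 31.14, B = 5.66, C = -62.4. B² - 4AC = 7804.5796, which is positive, so the equation is hyperbolic.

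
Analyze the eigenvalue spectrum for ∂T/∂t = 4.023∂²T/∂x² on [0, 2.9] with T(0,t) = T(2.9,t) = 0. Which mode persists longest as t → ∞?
Eigenvalues: λₙ = 4.023n²π²/2.9².
First three modes:
  n=1: λ₁ = 4.023π²/2.9² ≈ 4.721
  n=2: λ₂ = 16.092π²/2.9² ≈ 18.885 (4× faster decay)
  n=3: λ₃ = 36.207π²/2.9² ≈ 42.491 (9× faster decay)
As t → ∞, higher modes decay exponentially faster. The n=1 mode dominates: T ~ c₁ sin(πx/2.9) e^{-λ₁t}.
Decay rate: λ₁ = 4.023π²/2.9² ≈ 4.721.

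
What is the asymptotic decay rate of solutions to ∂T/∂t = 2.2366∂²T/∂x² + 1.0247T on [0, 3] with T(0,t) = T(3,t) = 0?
Eigenvalues: λₙ = 2.2366n²π²/3² - 1.0247.
First three modes:
  n=1: λ₁ = 2.2366π²/3² - 1.0247 ≈ 1.428
  n=2: λ₂ = 8.9464π²/3² - 1.0247 ≈ 8.786
  n=3: λ₃ = 20.1294π²/3² - 1.0247 ≈ 21.05
Since 2.2366π²/3² ≈ 2.453 > 1.0247, all λₙ > 0.
The n=1 mode decays slowest → dominates as t → ∞.
Asymptotic: T ~ c₁ sin(πx/3) e^{-λ₁t} with decay rate λ₁ ≈ 1.428.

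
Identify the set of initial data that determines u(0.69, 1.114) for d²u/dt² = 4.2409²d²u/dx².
Domain of dependence: [-4.0343626, 5.4143626]. Signals travel at speed 4.2409, so data within |x - 0.69| ≤ 4.2409·1.114 = 4.7243626 can reach the point.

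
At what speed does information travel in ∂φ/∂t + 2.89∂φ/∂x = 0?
Speed = 2.89. Information travels along x - 2.89t = const (rightward).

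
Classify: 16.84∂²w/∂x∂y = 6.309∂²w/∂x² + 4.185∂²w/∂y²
Rewriting in standard form: -6.309∂²w/∂x² + 16.84∂²w/∂x∂y - 4.185∂²w/∂y² = 0. Hyperbolic (discriminant = 177.97294).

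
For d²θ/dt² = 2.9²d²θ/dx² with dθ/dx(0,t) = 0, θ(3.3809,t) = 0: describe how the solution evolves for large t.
θ oscillates (no decay). Energy is conserved; the solution oscillates indefinitely as standing waves.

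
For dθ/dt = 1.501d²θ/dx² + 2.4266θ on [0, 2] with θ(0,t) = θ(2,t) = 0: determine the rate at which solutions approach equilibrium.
Eigenvalues: λₙ = 1.501n²π²/2² - 2.4266.
First three modes:
  n=1: λ₁ = 1.501π²/2² - 2.4266 ≈ 1.277
  n=2: λ₂ = 6.004π²/2² - 2.4266 ≈ 12.388
  n=3: λ₃ = 13.509π²/2² - 2.4266 ≈ 30.906
Since 1.501π²/2² ≈ 3.704 > 2.4266, all λₙ > 0.
The n=1 mode decays slowest → dominates as t → ∞.
Asymptotic: θ ~ c₁ sin(πx/2) e^{-λ₁t} with decay rate λ₁ ≈ 1.277.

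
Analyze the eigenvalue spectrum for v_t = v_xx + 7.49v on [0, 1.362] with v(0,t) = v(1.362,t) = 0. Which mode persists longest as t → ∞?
Eigenvalues: λₙ = n²π²/1.362² - 7.49.
First three modes:
  n=1: λ₁ = π²/1.362² - 7.49 ≈ -2.17
  n=2: λ₂ = 4π²/1.362² - 7.49 ≈ 13.792
  n=3: λ₃ = 9π²/1.362² - 7.49 ≈ 40.394
Since π²/1.362² ≈ 5.32 < 7.49, λ₁ < 0.
The n=1 mode grows fastest (−λₙ is largest for n=1) → dominates.
Asymptotic: v ~ c₁ sin(πx/1.362) e^{2.17t} (exponential growth at rate −λ₁ ≈ 2.17).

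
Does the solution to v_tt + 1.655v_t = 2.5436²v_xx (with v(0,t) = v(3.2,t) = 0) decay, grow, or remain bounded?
v → 0. Damping (γ=1.655) dissipates energy; oscillations decay exponentially.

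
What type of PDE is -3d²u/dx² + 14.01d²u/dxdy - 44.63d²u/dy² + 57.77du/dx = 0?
With A = -3, B = 14.01, C = -44.63, the discriminant is -339.2799. This is an elliptic PDE.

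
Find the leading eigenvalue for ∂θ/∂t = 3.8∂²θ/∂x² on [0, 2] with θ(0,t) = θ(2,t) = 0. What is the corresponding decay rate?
Eigenvalues: λₙ = 3.8n²π²/2².
First three modes:
  n=1: λ₁ = 3.8π²/2² ≈ 9.376
  n=2: λ₂ = 15.2π²/2² ≈ 37.504 (4× faster decay)
  n=3: λ₃ = 34.2π²/2² ≈ 84.385 (9× faster decay)
As t → ∞, higher modes decay exponentially faster. The n=1 mode dominates: θ ~ c₁ sin(πx/2) e^{-λ₁t}.
Decay rate: λ₁ = 3.8π²/2² ≈ 9.376.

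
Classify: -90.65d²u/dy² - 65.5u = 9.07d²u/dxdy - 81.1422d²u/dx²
Rewriting in standard form: 81.1422d²u/dx² - 9.07d²u/dxdy - 90.65d²u/dy² - 65.5u = 0. Hyperbolic (discriminant = 29504.42662).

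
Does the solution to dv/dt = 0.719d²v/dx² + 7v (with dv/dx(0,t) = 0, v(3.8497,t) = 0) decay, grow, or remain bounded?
v grows unboundedly. Reaction dominates diffusion (r=7 > κπ²/(4L²)≈0.12); solution grows exponentially.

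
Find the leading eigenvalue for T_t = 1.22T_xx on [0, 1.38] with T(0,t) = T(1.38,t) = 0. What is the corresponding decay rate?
Eigenvalues: λₙ = 1.22n²π²/1.38².
First three modes:
  n=1: λ₁ = 1.22π²/1.38² ≈ 6.323
  n=2: λ₂ = 4.88π²/1.38² ≈ 25.291 (4× faster decay)
  n=3: λ₃ = 10.98π²/1.38² ≈ 56.904 (9× faster decay)
As t → ∞, higher modes decay exponentially faster. The n=1 mode dominates: T ~ c₁ sin(πx/1.38) e^{-λ₁t}.
Decay rate: λ₁ = 1.22π²/1.38² ≈ 6.323.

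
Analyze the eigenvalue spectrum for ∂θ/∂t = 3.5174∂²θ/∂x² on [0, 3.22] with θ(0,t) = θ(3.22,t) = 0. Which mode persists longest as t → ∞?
Eigenvalues: λₙ = 3.5174n²π²/3.22².
First three modes:
  n=1: λ₁ = 3.5174π²/3.22² ≈ 3.348
  n=2: λ₂ = 14.0696π²/3.22² ≈ 13.393 (4× faster decay)
  n=3: λ₃ = 31.6566π²/3.22² ≈ 30.134 (9× faster decay)
As t → ∞, higher modes decay exponentially faster. The n=1 mode dominates: θ ~ c₁ sin(πx/3.22) e^{-λ₁t}.
Decay rate: λ₁ = 3.5174π²/3.22² ≈ 3.348.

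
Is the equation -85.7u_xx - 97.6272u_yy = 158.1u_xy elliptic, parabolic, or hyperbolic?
Rewriting in standard form: -85.7u_xx - 158.1u_xy - 97.6272u_yy = 0. Computing B² - 4AC with A = -85.7, B = -158.1, C = -97.6272: discriminant = -8470.99416 (negative). Answer: elliptic.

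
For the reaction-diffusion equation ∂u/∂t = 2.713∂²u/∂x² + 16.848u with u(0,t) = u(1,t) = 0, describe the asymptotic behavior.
u → 0. Diffusion dominates reaction (r=16.848 < κπ²/L²≈26.78); solution decays.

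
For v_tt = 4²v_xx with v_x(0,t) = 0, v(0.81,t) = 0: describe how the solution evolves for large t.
v oscillates (no decay). Energy is conserved; the solution oscillates indefinitely as standing waves.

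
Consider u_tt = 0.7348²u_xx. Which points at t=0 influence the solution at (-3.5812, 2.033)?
Domain of dependence: [-5.0750484, -2.0873516]. Signals travel at speed 0.7348, so data within |x - -3.5812| ≤ 0.7348·2.033 = 1.4938484 can reach the point.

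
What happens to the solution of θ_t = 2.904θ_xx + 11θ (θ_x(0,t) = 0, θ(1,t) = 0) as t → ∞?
θ grows unboundedly. Reaction dominates diffusion (r=11 > κπ²/(4L²)≈7.17); solution grows exponentially.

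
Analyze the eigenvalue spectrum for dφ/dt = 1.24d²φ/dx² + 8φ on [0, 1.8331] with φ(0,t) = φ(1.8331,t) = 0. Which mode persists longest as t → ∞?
Eigenvalues: λₙ = 1.24n²π²/1.8331² - 8.
First three modes:
  n=1: λ₁ = 1.24π²/1.8331² - 8 ≈ -4.358
  n=2: λ₂ = 4.96π²/1.8331² - 8 ≈ 6.568
  n=3: λ₃ = 11.16π²/1.8331² - 8 ≈ 24.779
Since 1.24π²/1.8331² ≈ 3.642 < 8, λ₁ < 0.
The n=1 mode grows fastest (−λₙ is largest for n=1) → dominates.
Asymptotic: φ ~ c₁ sin(πx/1.8331) e^{4.358t} (exponential growth at rate −λ₁ ≈ 4.358).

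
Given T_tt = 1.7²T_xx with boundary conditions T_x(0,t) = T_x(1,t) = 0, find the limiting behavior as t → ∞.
T oscillates about a mean that drifts linearly in t (generically unbounded; no decay). There is no damping, so the nonconstant modes persist as standing waves (energy conserved, no decay). But with Neumann conditions at both ends the constant mode has eigenvalue 0: the spatial mean M(t) of T satisfies M'' = 0, so M(t) = M(0) + M'(0)·t. Unless the initial velocity has zero mean (∫T_t(x,0)dx = 0), the solution grows linearly in t (unbounded, though not exponentially); if it does have zero mean, the solution stays bounded and simply oscillates.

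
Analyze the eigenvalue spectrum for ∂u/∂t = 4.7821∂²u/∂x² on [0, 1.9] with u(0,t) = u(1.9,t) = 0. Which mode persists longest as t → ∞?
Eigenvalues: λₙ = 4.7821n²π²/1.9².
First three modes:
  n=1: λ₁ = 4.7821π²/1.9² ≈ 13.074
  n=2: λ₂ = 19.1284π²/1.9² ≈ 52.296 (4× faster decay)
  n=3: λ₃ = 43.0389π²/1.9² ≈ 117.667 (9× faster decay)
As t → ∞, higher modes decay exponentially faster. The n=1 mode dominates: u ~ c₁ sin(πx/1.9) e^{-λ₁t}.
Decay rate: λ₁ = 4.7821π²/1.9² ≈ 13.074.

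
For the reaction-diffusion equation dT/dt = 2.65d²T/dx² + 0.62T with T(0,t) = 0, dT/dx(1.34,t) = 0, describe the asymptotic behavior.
T → 0. Diffusion dominates reaction (r=0.62 < κπ²/(4L²)≈3.64); solution decays.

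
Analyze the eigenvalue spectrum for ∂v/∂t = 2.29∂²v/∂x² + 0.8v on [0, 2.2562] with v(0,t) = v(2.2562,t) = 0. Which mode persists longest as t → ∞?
Eigenvalues: λₙ = 2.29n²π²/2.2562² - 0.8.
First three modes:
  n=1: λ₁ = 2.29π²/2.2562² - 0.8 ≈ 3.64
  n=2: λ₂ = 9.16π²/2.2562² - 0.8 ≈ 16.96
  n=3: λ₃ = 20.61π²/2.2562² - 0.8 ≈ 39.16
Since 2.29π²/2.2562² ≈ 4.44 > 0.8, all λₙ > 0.
The n=1 mode decays slowest → dominates as t → ∞.
Asymptotic: v ~ c₁ sin(πx/2.2562) e^{-λ₁t} with decay rate λ₁ ≈ 3.64.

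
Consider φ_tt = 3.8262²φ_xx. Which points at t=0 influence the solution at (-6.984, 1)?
Domain of dependence: [-10.8102, -3.1578]. Signals travel at speed 3.8262, so data within |x - -6.984| ≤ 3.8262·1 = 3.8262 can reach the point.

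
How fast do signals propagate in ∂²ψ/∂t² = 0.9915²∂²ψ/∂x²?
Speed = 0.9915. Information travels along characteristics x = x₀ ± 0.9915t.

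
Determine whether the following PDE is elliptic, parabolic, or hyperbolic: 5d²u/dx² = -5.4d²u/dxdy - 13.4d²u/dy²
Rewriting in standard form: 5d²u/dx² + 5.4d²u/dxdy + 13.4d²u/dy² = 0. Coefficients: A = 5, B = 5.4, C = 13.4. B² - 4AC = -238.84, which is negative, so the equation is elliptic.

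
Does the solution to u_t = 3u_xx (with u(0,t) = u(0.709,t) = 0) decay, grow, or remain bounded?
u → 0. Heat diffuses out through both boundaries.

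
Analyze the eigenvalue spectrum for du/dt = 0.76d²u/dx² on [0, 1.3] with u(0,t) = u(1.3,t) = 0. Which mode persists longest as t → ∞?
Eigenvalues: λₙ = 0.76n²π²/1.3².
First three modes:
  n=1: λ₁ = 0.76π²/1.3² ≈ 4.438
  n=2: λ₂ = 3.04π²/1.3² ≈ 17.754 (4× faster decay)
  n=3: λ₃ = 6.84π²/1.3² ≈ 39.946 (9× faster decay)
As t → ∞, higher modes decay exponentially faster. The n=1 mode dominates: u ~ c₁ sin(πx/1.3) e^{-λ₁t}.
Decay rate: λ₁ = 0.76π²/1.3² ≈ 4.438.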